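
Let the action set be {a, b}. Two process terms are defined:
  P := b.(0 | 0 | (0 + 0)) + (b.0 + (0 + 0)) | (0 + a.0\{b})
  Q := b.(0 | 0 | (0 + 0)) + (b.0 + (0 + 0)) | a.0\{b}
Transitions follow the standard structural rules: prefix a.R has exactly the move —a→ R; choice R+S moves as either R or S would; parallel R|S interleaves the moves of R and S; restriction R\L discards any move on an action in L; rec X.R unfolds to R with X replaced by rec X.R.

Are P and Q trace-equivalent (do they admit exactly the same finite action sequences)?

trace-equivalent

P's transition system — 5 states:
  u0 = b.(0 | 0 | (0 + 0)) + (b.0 + (0 + 0)) | (0 + a.0\{b}) → ··a··> u1, ··b··> u2, ··b··> u3
  u1 = (b.0 + (0 + 0)) | 0\{b} → ··b··> u4
  u2 = 0 | (0 + a.0\{b}) → ··a··> u4
  u3 = 0 | 0 | (0 + 0) → deadlocked
  u4 = 0 | 0\{b} → deadlocked
Q's transition system — 5 states:
  v0 = b.(0 | 0 | (0 + 0)) + (b.0 + (0 + 0)) | a.0\{b} → ··a··> v1, ··b··> v2, ··b··> v3
  v1 = (b.0 + (0 + 0)) | 0\{b} → ··b··> v4
  v2 = 0 | 0 | (0 + 0) → deadlocked
  v3 = 0 | a.0\{b} → ··a··> v4
  v4 = 0 | 0\{b} → deadlocked
Coarsest stable partition (strong bisimilarity classes):
  B0 = {u0, v0}
  B1 = {u2, v3}
  B2 = {u3, u4, v2, v4}
  B3 = {u1, v1}
u0 ∈ B0, v0 ∈ B0 → same block
Bisimilar ⇒ trace-equivalent.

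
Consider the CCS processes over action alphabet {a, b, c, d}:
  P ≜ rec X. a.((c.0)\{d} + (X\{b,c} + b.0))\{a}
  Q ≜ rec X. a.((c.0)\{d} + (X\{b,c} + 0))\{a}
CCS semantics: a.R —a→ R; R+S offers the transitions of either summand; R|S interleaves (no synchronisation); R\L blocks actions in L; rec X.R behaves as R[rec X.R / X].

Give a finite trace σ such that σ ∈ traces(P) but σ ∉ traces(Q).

Reachable graph of P (4 states):
  u0 = rec X. a.((c.0)\{d} + (X\{b,c} + b.0))\{a} → --a--▸ u1
  u1 = ((c.0)\{d} + ((rec X. a.((c.0)\{d} + (X\{b,c} + b.0))\{a})\{b,c} + b.0))\{a} → --b--▸ u2, --c--▸ u3
  u2 = 0\{a} → stopped
  u3 = 0\{d}\{a} → stopped
Reachable graph of Q (3 states):
  v0 = rec X. a.((c.0)\{d} + (X\{b,c} + 0))\{a} → --a--▸ v1
  v1 = ((c.0)\{d} + ((rec X. a.((c.0)\{d} + (X\{b,c} + 0))\{a})\{b,c} + 0))\{a} → --c--▸ v2
  v2 = 0\{d}\{a} → stopped
Run σ = ⟨ab⟩ on P: start {u0}
  after a @ step 1: {u1}
  after b @ step 2: {u2}
  ✓ P
Run σ = ⟨ab⟩ on Q: start {v0}
  after a @ step 1: {v1}
  after b @ step 2: ∅  — Q cannot continue

ab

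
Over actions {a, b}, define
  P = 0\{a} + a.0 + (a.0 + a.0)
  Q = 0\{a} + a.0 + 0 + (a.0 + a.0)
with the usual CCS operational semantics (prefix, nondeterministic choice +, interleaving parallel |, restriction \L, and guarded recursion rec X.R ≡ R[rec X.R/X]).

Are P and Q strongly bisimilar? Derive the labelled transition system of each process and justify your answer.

Reachable graph of P (2 states):
  m0 = 0\{a} + a.0 + (a.0 + a.0) ⊢ =a=> m1
  m1 = 0 ⊢ ·
Reachable graph of Q (2 states):
  n0 = 0\{a} + a.0 + 0 + (a.0 + a.0) ⊢ =a=> n1
  n1 = 0 ⊢ ·
Partition-refinement fixed point:
  B0 = {m0, n0}
  B1 = {m1, n1}
m0 ∈ B0, n0 ∈ B0 → same block

P ~ Q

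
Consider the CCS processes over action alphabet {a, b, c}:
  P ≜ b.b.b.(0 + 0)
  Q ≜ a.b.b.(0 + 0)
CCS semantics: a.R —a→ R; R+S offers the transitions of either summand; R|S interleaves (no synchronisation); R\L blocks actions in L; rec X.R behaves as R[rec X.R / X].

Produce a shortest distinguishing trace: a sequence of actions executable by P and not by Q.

b

LTS(P): 4 reachable states
  s0 = b.b.b.(0 + 0) ⊢ --b--▸ s1
  s1 = b.b.(0 + 0) ⊢ --b--▸ s2
  s2 = b.(0 + 0) ⊢ --b--▸ s3
  s3 = 0 + 0 ⊢ deadlocked
LTS(Q): 4 reachable states
  t0 = a.b.b.(0 + 0) ⊢ --a--▸ t1
  t1 = b.b.(0 + 0) ⊢ --b--▸ t2
  t2 = b.(0 + 0) ⊢ --b--▸ t3
  t3 = 0 + 0 ⊢ deadlocked
Run σ = ⟨b⟩ on P: start {s0}
  [1] b ⇒ {s1}
  ✓ P
Run σ = ⟨b⟩ on Q: start {t0}
  [1] b ⇒ no successor for Q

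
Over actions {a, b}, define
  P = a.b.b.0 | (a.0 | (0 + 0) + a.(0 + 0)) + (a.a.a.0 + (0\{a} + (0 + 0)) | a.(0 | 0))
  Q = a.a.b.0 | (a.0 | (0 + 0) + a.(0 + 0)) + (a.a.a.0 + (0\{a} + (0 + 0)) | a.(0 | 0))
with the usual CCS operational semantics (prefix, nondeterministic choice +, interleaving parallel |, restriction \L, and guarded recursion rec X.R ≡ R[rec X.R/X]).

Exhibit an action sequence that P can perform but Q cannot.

ab

LTS(P): 16 reachable states
  s0 = a.b.b.0 | (a.0 | (0 + 0) + a.(0 + 0)) + (a.a.a.0 + (0\{a} + (0 + 0)) | a.(0 | 0)) ⊢ -a-> s1, -a-> s2, -a-> s3, -a-> s4, -a-> s5
  s1 = (0\{a} + (0 + 0)) | (0 | 0) ⊢ ·
  s2 = a.a.0 ⊢ -a-> s6
  s3 = a.b.b.0 | (0 + 0) ⊢ -a-> s7
  s4 = a.b.b.0 | (0 | (0 + 0)) ⊢ -a-> s8
  s5 = b.b.0 | (a.0 | (0 + 0) + a.(0 + 0)) ⊢ -a-> s7, -a-> s8, -b-> s9
  s6 = a.0 ⊢ -a-> s10
  s7 = b.b.0 | (0 + 0) ⊢ -b-> s11
  s8 = b.b.0 | (0 | (0 + 0)) ⊢ -b-> s12
  s9 = b.0 | (a.0 | (0 + 0) + a.(0 + 0)) ⊢ -a-> s11, -a-> s12, -b-> s13
  s10 = 0 ⊢ ·
  s11 = b.0 | (0 + 0) ⊢ -b-> s14
  s12 = b.0 | (0 | (0 + 0)) ⊢ -b-> s15
  s13 = 0 | (a.0 | (0 + 0) + a.(0 + 0)) ⊢ -a-> s14, -a-> s15
  s14 = 0 | (0 + 0) ⊢ ·
  s15 = 0 | (0 | (0 + 0)) ⊢ ·
LTS(Q): 16 reachable states
  t0 = a.a.b.0 | (a.0 | (0 + 0) + a.(0 + 0)) + (a.a.a.0 + (0\{a} + (0 + 0)) | a.(0 | 0)) ⊢ -a-> t1, -a-> t2, -a-> t3, -a-> t4, -a-> t5
  t1 = (0\{a} + (0 + 0)) | (0 | 0) ⊢ ·
  t2 = a.a.0 ⊢ -a-> t6
  t3 = a.a.b.0 | (0 + 0) ⊢ -a-> t7
  t4 = a.a.b.0 | (0 | (0 + 0)) ⊢ -a-> t8
  t5 = a.b.0 | (a.0 | (0 + 0) + a.(0 + 0)) ⊢ -a-> t7, -a-> t8, -a-> t9
  t6 = a.0 ⊢ -a-> t10
  t7 = a.b.0 | (0 + 0) ⊢ -a-> t11
  t8 = a.b.0 | (0 | (0 + 0)) ⊢ -a-> t12
  t9 = b.0 | (a.0 | (0 + 0) + a.(0 + 0)) ⊢ -a-> t11, -a-> t12, -b-> t13
  t10 = 0 ⊢ ·
  t11 = b.0 | (0 + 0) ⊢ -b-> t14
  t12 = b.0 | (0 | (0 + 0)) ⊢ -b-> t15
  t13 = 0 | (a.0 | (0 + 0) + a.(0 + 0)) ⊢ -a-> t14, -a-> t15
  t14 = 0 | (0 + 0) ⊢ ·
  t15 = 0 | (0 | (0 + 0)) ⊢ ·
Run σ = ⟨ab⟩ on P: start {s0}
  step 1 (a): {s1, s2, s3, s4, s5}
  step 2 (b): {s9}
  ✓ P
Run σ = ⟨ab⟩ on Q: start {t0}
  step 1 (a): {t1, t2, t3, t4, t5}
  step 2 (b): ∅ (Q stuck)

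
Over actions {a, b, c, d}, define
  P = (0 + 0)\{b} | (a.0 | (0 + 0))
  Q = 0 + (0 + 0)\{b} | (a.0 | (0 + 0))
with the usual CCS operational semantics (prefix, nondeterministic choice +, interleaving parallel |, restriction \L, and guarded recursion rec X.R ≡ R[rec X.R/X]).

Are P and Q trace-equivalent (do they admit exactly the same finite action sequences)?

traces(P) = traces(Q)

Reachable graph of P (2 states):
  s0 = (0 + 0)\{b} | (a.0 | (0 + 0)) ⊢ —a→ s1
  s1 = (0 + 0)\{b} | (0 | (0 + 0)) ⊢ ∅
Reachable graph of Q (2 states):
  t0 = 0 + (0 + 0)\{b} | (a.0 | (0 + 0)) ⊢ —a→ t1
  t1 = (0 + 0)\{b} | (0 | (0 + 0)) ⊢ ∅
Partition-refinement fixed point:
  B0 = {s0, t0}
  B1 = {s1, t1}
s0 ∈ B0, t0 ∈ B0 → same block
Bisimilar ⇒ trace-equivalent.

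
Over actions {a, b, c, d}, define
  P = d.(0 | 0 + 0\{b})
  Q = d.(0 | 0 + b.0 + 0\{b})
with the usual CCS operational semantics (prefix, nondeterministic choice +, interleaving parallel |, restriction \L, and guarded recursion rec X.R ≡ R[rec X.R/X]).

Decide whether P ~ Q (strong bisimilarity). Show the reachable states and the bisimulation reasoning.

Reachable graph of P (2 states):
  s0 = d.(0 | 0 + 0\{b}) has moves --d--▸ s1
  s1 = 0 | 0 + 0\{b} has moves ∅
Reachable graph of Q (3 states):
  t0 = d.(0 | 0 + b.0 + 0\{b}) has moves --d--▸ t1
  t1 = 0 | 0 + b.0 + 0\{b} has moves --b--▸ t2
  t2 = 0 has moves ∅
Partition-refinement fixed point:
  B0 = {s0}
  B1 = {s1, t2}
  B2 = {t0}
  B3 = {t1}
s0 ∈ B0, t0 ∈ B2 → different blocks

NO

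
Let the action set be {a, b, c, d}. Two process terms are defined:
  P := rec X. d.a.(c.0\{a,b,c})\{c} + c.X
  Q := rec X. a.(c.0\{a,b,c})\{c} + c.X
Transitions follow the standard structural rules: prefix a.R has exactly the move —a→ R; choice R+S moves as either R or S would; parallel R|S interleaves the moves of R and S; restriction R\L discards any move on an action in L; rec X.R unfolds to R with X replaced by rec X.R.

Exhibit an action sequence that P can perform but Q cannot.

LTS(P): 3 reachable states
  u0 = rec X. d.a.(c.0\{a,b,c})\{c} + c.X → ··c··> u0, ··d··> u1
  u1 = a.(c.0\{a,b,c})\{c} → ··a··> u2
  u2 = (c.0\{a,b,c})\{c} → stopped
LTS(Q): 2 reachable states
  v0 = rec X. a.(c.0\{a,b,c})\{c} + c.X → ··a··> v1, ··c··> v0
  v1 = (c.0\{a,b,c})\{c} → stopped
Run σ = ⟨d⟩ on P: start {u0}
  step 1 (d): {u1}
  P completes σ.
Run σ = ⟨d⟩ on Q: start {v0}
  step 1 (d): no successor for Q

d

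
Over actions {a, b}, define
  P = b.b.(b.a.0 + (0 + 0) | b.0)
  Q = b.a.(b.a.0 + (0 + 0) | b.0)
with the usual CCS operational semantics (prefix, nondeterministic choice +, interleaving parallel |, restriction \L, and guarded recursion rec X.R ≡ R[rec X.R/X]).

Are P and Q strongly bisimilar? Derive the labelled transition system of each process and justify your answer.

NO

LTS(P): 6 reachable states
  u0 = b.b.(b.a.0 + (0 + 0) | b.0) | —b→ u1
  u1 = b.(b.a.0 + (0 + 0) | b.0) | —b→ u2
  u2 = b.a.0 + (0 + 0) | b.0 | —b→ u3, —b→ u4
  u3 = (0 + 0) | 0 | deadlocked
  u4 = a.0 | —a→ u5
  u5 = 0 | deadlocked
LTS(Q): 6 reachable states
  v0 = b.a.(b.a.0 + (0 + 0) | b.0) | —b→ v1
  v1 = a.(b.a.0 + (0 + 0) | b.0) | —a→ v2
  v2 = b.a.0 + (0 + 0) | b.0 | —b→ v3, —b→ v4
  v3 = (0 + 0) | 0 | deadlocked
  v4 = a.0 | —a→ v5
  v5 = 0 | deadlocked
Coarsest stable partition (strong bisimilarity classes):
  B0 = {u0}
  B1 = {u1}
  B2 = {u2, v2}
  B3 = {u4, v4}
  B4 = {u3, u5, v3, v5}
  B5 = {v0}
  B6 = {v1}
u0 ∈ B0, v0 ∈ B5 → different blocks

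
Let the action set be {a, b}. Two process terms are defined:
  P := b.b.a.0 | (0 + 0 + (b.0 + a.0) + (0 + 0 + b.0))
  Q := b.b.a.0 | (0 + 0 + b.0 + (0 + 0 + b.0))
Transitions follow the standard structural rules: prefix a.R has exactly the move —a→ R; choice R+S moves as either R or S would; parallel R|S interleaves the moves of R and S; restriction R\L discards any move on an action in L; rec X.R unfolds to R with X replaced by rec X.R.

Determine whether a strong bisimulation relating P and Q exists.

P ≁ Q

Reachable graph of P (8 states):
  u0 = b.b.a.0 | (0 + 0 + (b.0 + a.0) + (0 + 0 + b.0)) → =a=> u1, =b=> u1, =b=> u2
  u1 = b.b.a.0 | 0 → =b=> u3
  u2 = b.a.0 | (0 + 0 + (b.0 + a.0) + (0 + 0 + b.0)) → =a=> u3, =b=> u3, =b=> u4
  u3 = b.a.0 | 0 → =b=> u5
  u4 = a.0 | (0 + 0 + (b.0 + a.0) + (0 + 0 + b.0)) → =a=> u5, =a=> u6, =b=> u5
  u5 = a.0 | 0 → =a=> u7
  u6 = 0 | (0 + 0 + (b.0 + a.0) + (0 + 0 + b.0)) → =a=> u7, =b=> u7
  u7 = 0 | 0 → ·
Reachable graph of Q (8 states):
  v0 = b.b.a.0 | (0 + 0 + b.0 + (0 + 0 + b.0)) → =b=> v1, =b=> v2
  v1 = b.a.0 | (0 + 0 + b.0 + (0 + 0 + b.0)) → =b=> v3, =b=> v4
  v2 = b.b.a.0 | 0 → =b=> v4
  v3 = a.0 | (0 + 0 + b.0 + (0 + 0 + b.0)) → =a=> v5, =b=> v6
  v4 = b.a.0 | 0 → =b=> v6
  v5 = 0 | (0 + 0 + b.0 + (0 + 0 + b.0)) → =b=> v7
  v6 = a.0 | 0 → =a=> v7
  v7 = 0 | 0 → ·
Partition-refinement fixed point:
  B0 = {u0}
  B1 = {u2}
  B2 = {u3, v4}
  B3 = {u5, v6}
  B4 = {u7, v7}
  B5 = {u4}
  B6 = {u6}
  B7 = {u1, v2}
  B8 = {v0}
  B9 = {v1}
  B10 = {v3}
  B11 = {v5}
u0 ∈ B0, v0 ∈ B8 → different blocks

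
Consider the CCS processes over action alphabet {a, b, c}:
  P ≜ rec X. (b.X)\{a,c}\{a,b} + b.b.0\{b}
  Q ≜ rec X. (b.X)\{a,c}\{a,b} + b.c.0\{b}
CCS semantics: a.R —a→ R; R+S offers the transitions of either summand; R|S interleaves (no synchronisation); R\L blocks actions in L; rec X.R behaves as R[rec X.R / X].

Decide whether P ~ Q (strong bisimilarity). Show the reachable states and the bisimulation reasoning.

P's transition system — 3 states:
  m0 = rec X. (b.X)\{a,c}\{a,b} + b.b.0\{b} → =b=> m1
  m1 = b.0\{b} → =b=> m2
  m2 = 0\{b} → ∅
Q's transition system — 3 states:
  n0 = rec X. (b.X)\{a,c}\{a,b} + b.c.0\{b} → =b=> n1
  n1 = c.0\{b} → =c=> n2
  n2 = 0\{b} → ∅
Partition-refinement fixed point:
  B0 = {m0}
  B1 = {m1}
  B2 = {m2, n2}
  B3 = {n0}
  B4 = {n1}
m0 ∈ B0, n0 ∈ B3 → different blocks

not bisimilar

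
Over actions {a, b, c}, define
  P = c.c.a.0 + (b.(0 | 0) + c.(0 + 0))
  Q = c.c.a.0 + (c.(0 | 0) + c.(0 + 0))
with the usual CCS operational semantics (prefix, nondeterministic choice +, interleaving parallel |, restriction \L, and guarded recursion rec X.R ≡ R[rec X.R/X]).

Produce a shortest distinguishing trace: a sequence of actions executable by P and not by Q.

P's transition system — 6 states:
  u0 = c.c.a.0 + (b.(0 | 0) + c.(0 + 0)) :: -b-> u1, -c-> u2, -c-> u3
  u1 = 0 | 0 :: deadlocked
  u2 = 0 + 0 :: deadlocked
  u3 = c.a.0 :: -c-> u4
  u4 = a.0 :: -a-> u5
  u5 = 0 :: deadlocked
Q's transition system — 6 states:
  v0 = c.c.a.0 + (c.(0 | 0) + c.(0 + 0)) :: -c-> v1, -c-> v2, -c-> v3
  v1 = 0 + 0 :: deadlocked
  v2 = 0 | 0 :: deadlocked
  v3 = c.a.0 :: -c-> v4
  v4 = a.0 :: -a-> v5
  v5 = 0 :: deadlocked
Run σ = ⟨b⟩ on P: start {u0}
  after b @ step 1: {u1}
  — P admits the full trace.
Run σ = ⟨b⟩ on Q: start {v0}
  after b @ step 1: no successor for Q

b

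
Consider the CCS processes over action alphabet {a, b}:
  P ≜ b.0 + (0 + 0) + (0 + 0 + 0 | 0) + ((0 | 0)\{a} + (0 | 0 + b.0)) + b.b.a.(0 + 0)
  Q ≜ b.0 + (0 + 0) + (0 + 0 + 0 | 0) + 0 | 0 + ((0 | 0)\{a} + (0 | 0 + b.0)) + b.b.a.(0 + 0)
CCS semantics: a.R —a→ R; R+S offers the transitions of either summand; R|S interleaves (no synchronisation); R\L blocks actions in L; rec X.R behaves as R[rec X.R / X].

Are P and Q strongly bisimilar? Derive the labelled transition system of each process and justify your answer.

P's transition system — 5 states:
  p0 = b.0 + (0 + 0) + (0 + 0 + 0 | 0) + ((0 | 0)\{a} + (0 | 0 + b.0)) + b.b.a.(0 + 0) → =b=> p1, =b=> p2
  p1 = 0 → stopped
  p2 = b.a.(0 + 0) → =b=> p3
  p3 = a.(0 + 0) → =a=> p4
  p4 = 0 + 0 → stopped
Q's transition system — 5 states:
  q0 = b.0 + (0 + 0) + (0 + 0 + 0 | 0) + 0 | 0 + ((0 | 0)\{a} + (0 | 0 + b.0)) + b.b.a.(0 + 0) → =b=> q1, =b=> q2
  q1 = 0 → stopped
  q2 = b.a.(0 + 0) → =b=> q3
  q3 = a.(0 + 0) → =a=> q4
  q4 = 0 + 0 → stopped
Coarsest stable partition (strong bisimilarity classes):
  B0 = {p0, q0}
  B1 = {p2, q2}
  B2 = {p3, q3}
  B3 = {p1, p4, q1, q4}
p0 ∈ B0, q0 ∈ B0 → same block

YES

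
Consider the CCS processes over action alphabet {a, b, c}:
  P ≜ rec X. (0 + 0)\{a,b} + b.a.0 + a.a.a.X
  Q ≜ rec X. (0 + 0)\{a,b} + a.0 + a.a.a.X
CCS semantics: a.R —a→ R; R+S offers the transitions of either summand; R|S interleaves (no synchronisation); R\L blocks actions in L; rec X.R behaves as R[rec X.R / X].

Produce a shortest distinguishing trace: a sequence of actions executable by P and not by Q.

P's transition system — 5 states:
  p0 = rec X. (0 + 0)\{a,b} + b.a.0 + a.a.a.X | -a-> p1, -b-> p2
  p1 = a.a.(rec X. (0 + 0)\{a,b} + b.a.0 + a.a.a.X) | -a-> p3
  p2 = a.0 | -a-> p4
  p3 = a.(rec X. (0 + 0)\{a,b} + b.a.0 + a.a.a.X) | -a-> p0
  p4 = 0 | ∅
Q's transition system — 4 states:
  q0 = rec X. (0 + 0)\{a,b} + a.0 + a.a.a.X | -a-> q1, -a-> q2
  q1 = 0 | ∅
  q2 = a.a.(rec X. (0 + 0)\{a,b} + a.0 + a.a.a.X) | -a-> q3
  q3 = a.(rec X. (0 + 0)\{a,b} + a.0 + a.a.a.X) | -a-> q0
Run σ = ⟨b⟩ on P: start {p0}
  step 1 (b): {p2}
  — P admits the full trace.
Run σ = ⟨b⟩ on Q: start {q0}
  step 1 (b): ∅ (Q stuck)

b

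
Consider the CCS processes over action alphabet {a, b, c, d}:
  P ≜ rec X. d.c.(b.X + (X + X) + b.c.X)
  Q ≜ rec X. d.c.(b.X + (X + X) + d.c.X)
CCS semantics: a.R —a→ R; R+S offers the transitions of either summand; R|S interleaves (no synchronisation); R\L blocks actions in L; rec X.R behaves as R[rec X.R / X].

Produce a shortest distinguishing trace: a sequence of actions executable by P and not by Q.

dcbc

LTS(P): 4 reachable states
  s0 = rec X. d.c.(b.X + (X + X) + b.c.X) | —d→ s1
  s1 = c.(b.(rec X. d.c.(b.X + (X + X) + b.c.X)) + ((rec X. d.c.(b.X + (X + X) + b.c.X)) + (rec X. d.c.(b.X + (X + X) + b.c.X))) + b.c.(rec X. d.c.(b.X + (X + X) + b.c.X))) | —c→ s2
  s2 = b.(rec X. d.c.(b.X + (X + X) + b.c.X)) + ((rec X. d.c.(b.X + (X + X) + b.c.X)) + (rec X. d.c.(b.X + (X + X) + b.c.X))) + b.c.(rec X. d.c.(b.X + (X + X) + b.c.X)) | —b→ s0, —b→ s3, —d→ s1
  s3 = c.(rec X. d.c.(b.X + (X + X) + b.c.X)) | —c→ s0
LTS(Q): 4 reachable states
  t0 = rec X. d.c.(b.X + (X + X) + d.c.X) | —d→ t1
  t1 = c.(b.(rec X. d.c.(b.X + (X + X) + d.c.X)) + ((rec X. d.c.(b.X + (X + X) + d.c.X)) + (rec X. d.c.(b.X + (X + X) + d.c.X))) + d.c.(rec X. d.c.(b.X + (X + X) + d.c.X))) | —c→ t2
  t2 = b.(rec X. d.c.(b.X + (X + X) + d.c.X)) + ((rec X. d.c.(b.X + (X + X) + d.c.X)) + (rec X. d.c.(b.X + (X + X) + d.c.X))) + d.c.(rec X. d.c.(b.X + (X + X) + d.c.X)) | —b→ t0, —d→ t1, —d→ t3
  t3 = c.(rec X. d.c.(b.X + (X + X) + d.c.X)) | —c→ t0
Trace ⟨dcbc⟩ through P, begin at {s0}:
  step 1 (d): {s1}
  step 2 (c): {s2}
  step 3 (b): {s0, s3}
  step 4 (c): {s0}
  P completes σ.
Trace ⟨dcbc⟩ through Q, begin at {t0}:
  step 1 (d): {t1}
  step 2 (c): {t2}
  step 3 (b): {t0}
  step 4 (c): ∅  — Q cannot continue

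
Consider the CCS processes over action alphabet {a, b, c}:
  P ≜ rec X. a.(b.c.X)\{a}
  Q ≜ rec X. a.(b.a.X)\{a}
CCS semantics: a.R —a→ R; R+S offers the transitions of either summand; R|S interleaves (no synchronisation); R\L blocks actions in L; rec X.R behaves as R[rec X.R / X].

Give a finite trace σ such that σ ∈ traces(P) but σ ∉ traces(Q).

LTS(P): 4 reachable states
  u0 = rec X. a.(b.c.X)\{a} has moves —a→ u1
  u1 = (b.c.(rec X. a.(b.c.X)\{a}))\{a} has moves —b→ u2
  u2 = (c.(rec X. a.(b.c.X)\{a}))\{a} has moves —c→ u3
  u3 = (rec X. a.(b.c.X)\{a})\{a} has moves ·
LTS(Q): 3 reachable states
  v0 = rec X. a.(b.a.X)\{a} has moves —a→ v1
  v1 = (b.a.(rec X. a.(b.a.X)\{a}))\{a} has moves —b→ v2
  v2 = (a.(rec X. a.(b.a.X)\{a}))\{a} has moves ·
Executing abc from P (initial set {u0}):
  step 1 (a): {u1}
  step 2 (b): {u2}
  step 3 (c): {u3}
  — P admits the full trace.
Executing abc from Q (initial set {v0}):
  step 1 (a): {v1}
  step 2 (b): {v2}
  step 3 (c): ∅ (Q stuck)

abc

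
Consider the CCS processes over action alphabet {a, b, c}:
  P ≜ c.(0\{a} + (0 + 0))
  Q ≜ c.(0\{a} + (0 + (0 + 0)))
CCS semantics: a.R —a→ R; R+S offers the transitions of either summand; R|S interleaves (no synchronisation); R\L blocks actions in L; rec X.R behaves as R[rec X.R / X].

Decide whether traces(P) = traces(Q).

trace-equivalent

LTS(P): 2 reachable states
  u0 = c.(0\{a} + (0 + 0)) :: =c=> u1
  u1 = 0\{a} + (0 + 0) :: deadlocked
LTS(Q): 2 reachable states
  v0 = c.(0\{a} + (0 + (0 + 0))) :: =c=> v1
  v1 = 0\{a} + (0 + (0 + 0)) :: deadlocked
Bisimilarity quotient blocks:
  B0 = {u0, v0}
  B1 = {u1, v1}
u0 ∈ B0, v0 ∈ B0 → same block
Bisimilar ⇒ trace-equivalent.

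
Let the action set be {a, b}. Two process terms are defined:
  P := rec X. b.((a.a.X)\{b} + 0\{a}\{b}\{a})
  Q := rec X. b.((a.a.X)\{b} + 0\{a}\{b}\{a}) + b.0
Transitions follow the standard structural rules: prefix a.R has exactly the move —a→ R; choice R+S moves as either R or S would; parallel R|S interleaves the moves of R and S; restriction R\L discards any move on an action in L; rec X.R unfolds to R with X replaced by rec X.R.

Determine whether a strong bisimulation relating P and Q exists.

P ≁ Q

LTS(P): 4 reachable states
  u0 = rec X. b.((a.a.X)\{b} + 0\{a}\{b}\{a}) ⊢ --b--▸ u1
  u1 = (a.a.(rec X. b.((a.a.X)\{b} + 0\{a}\{b}\{a})))\{b} + 0\{a}\{b}\{a} ⊢ --a--▸ u2
  u2 = (a.(rec X. b.((a.a.X)\{b} + 0\{a}\{b}\{a})))\{b} ⊢ --a--▸ u3
  u3 = (rec X. b.((a.a.X)\{b} + 0\{a}\{b}\{a}))\{b} ⊢ ·
LTS(Q): 5 reachable states
  v0 = rec X. b.((a.a.X)\{b} + 0\{a}\{b}\{a}) + b.0 ⊢ --b--▸ v1, --b--▸ v2
  v1 = (a.a.(rec X. b.((a.a.X)\{b} + 0\{a}\{b}\{a}) + b.0))\{b} + 0\{a}\{b}\{a} ⊢ --a--▸ v3
  v2 = 0 ⊢ ·
  v3 = (a.(rec X. b.((a.a.X)\{b} + 0\{a}\{b}\{a}) + b.0))\{b} ⊢ --a--▸ v4
  v4 = (rec X. b.((a.a.X)\{b} + 0\{a}\{b}\{a}) + b.0)\{b} ⊢ ·
Coarsest stable partition (strong bisimilarity classes):
  B0 = {u0}
  B1 = {u1, v1}
  B2 = {u2, v3}
  B3 = {u3, v2, v4}
  B4 = {v0}
u0 ∈ B0, v0 ∈ B4 → different blocks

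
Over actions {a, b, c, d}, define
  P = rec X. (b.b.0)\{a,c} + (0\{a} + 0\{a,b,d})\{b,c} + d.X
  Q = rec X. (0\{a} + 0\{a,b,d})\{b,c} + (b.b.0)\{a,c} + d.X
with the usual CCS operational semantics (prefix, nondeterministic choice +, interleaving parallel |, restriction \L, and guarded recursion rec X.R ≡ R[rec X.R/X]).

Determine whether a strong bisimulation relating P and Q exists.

YES

Reachable graph of P (3 states):
  s0 = rec X. (b.b.0)\{a,c} + (0\{a} + 0\{a,b,d})\{b,c} + d.X | ··b··> s1, ··d··> s0
  s1 = (b.0)\{a,c} | ··b··> s2
  s2 = 0\{a,c} | stopped
Reachable graph of Q (3 states):
  t0 = rec X. (0\{a} + 0\{a,b,d})\{b,c} + (b.b.0)\{a,c} + d.X | ··b··> t1, ··d··> t0
  t1 = (b.0)\{a,c} | ··b··> t2
  t2 = 0\{a,c} | stopped
Partition-refinement fixed point:
  B0 = {s0, t0}
  B1 = {s1, t1}
  B2 = {s2, t2}
s0 ∈ B0, t0 ∈ B0 → same block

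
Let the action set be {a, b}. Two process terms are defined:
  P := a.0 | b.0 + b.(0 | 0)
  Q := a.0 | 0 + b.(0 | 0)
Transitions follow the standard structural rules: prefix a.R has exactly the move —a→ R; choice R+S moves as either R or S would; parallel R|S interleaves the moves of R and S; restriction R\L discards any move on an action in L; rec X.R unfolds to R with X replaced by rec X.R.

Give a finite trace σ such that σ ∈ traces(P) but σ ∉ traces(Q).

Reachable graph of P (4 states):
  s0 = a.0 | b.0 + b.(0 | 0) has moves ··a··> s1, ··b··> s2, ··b··> s3
  s1 = 0 | b.0 has moves ··b··> s2
  s2 = 0 | 0 has moves (no moves)
  s3 = a.0 | 0 has moves ··a··> s2
Reachable graph of Q (2 states):
  t0 = a.0 | 0 + b.(0 | 0) has moves ··a··> t1, ··b··> t1
  t1 = 0 | 0 has moves (no moves)
Trace ⟨ab⟩ through P, begin at {s0}:
  after a @ step 1: {s1}
  after b @ step 2: {s2}
  P completes σ.
Trace ⟨ab⟩ through Q, begin at {t0}:
  after a @ step 1: {t1}
  after b @ step 2: ∅  — Q cannot continue

ab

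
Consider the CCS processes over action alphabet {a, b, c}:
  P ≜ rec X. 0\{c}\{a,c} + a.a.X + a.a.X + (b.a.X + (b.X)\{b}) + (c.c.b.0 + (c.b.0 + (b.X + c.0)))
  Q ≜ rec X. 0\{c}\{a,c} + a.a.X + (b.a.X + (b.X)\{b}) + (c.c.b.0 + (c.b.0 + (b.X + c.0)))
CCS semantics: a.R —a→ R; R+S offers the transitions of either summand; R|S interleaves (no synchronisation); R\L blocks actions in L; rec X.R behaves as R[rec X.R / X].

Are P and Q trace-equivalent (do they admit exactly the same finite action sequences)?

LTS(P): 5 reachable states
  u0 = rec X. 0\{c}\{a,c} + a.a.X + a.a.X + (b.a.X + (b.X)\{b}) + (c.c.b.0 + (c.b.0 + (b.X + c.0))) ⊢ —a→ u1, —b→ u0, —b→ u1, —c→ u2, —c→ u3, —c→ u4
  u1 = a.(rec X. 0\{c}\{a,c} + a.a.X + a.a.X + (b.a.X + (b.X)\{b}) + (c.c.b.0 + (c.b.0 + (b.X + c.0)))) ⊢ —a→ u0
  u2 = 0 ⊢ ·
  u3 = b.0 ⊢ —b→ u2
  u4 = c.b.0 ⊢ —c→ u3
LTS(Q): 5 reachable states
  v0 = rec X. 0\{c}\{a,c} + a.a.X + (b.a.X + (b.X)\{b}) + (c.c.b.0 + (c.b.0 + (b.X + c.0))) ⊢ —a→ v1, —b→ v0, —b→ v1, —c→ v2, —c→ v3, —c→ v4
  v1 = a.(rec X. 0\{c}\{a,c} + a.a.X + (b.a.X + (b.X)\{b}) + (c.c.b.0 + (c.b.0 + (b.X + c.0)))) ⊢ —a→ v0
  v2 = 0 ⊢ ·
  v3 = b.0 ⊢ —b→ v2
  v4 = c.b.0 ⊢ —c→ v3
Partition-refinement fixed point:
  B0 = {u0, v0}
  B1 = {u4, v4}
  B2 = {u3, v3}
  B3 = {u2, v2}
  B4 = {u1, v1}
u0 ∈ B0, v0 ∈ B0 → same block
Bisimilar ⇒ trace-equivalent.

traces(P) = traces(Q)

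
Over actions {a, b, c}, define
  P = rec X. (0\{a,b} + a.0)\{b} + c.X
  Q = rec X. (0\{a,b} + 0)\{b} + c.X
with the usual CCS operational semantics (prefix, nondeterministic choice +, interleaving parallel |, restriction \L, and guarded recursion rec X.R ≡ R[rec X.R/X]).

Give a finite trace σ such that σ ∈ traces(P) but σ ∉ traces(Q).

a

LTS(P): 2 reachable states
  m0 = rec X. (0\{a,b} + a.0)\{b} + c.X | -a-> m1, -c-> m0
  m1 = 0\{b} | stopped
LTS(Q): 1 reachable states
  n0 = rec X. (0\{a,b} + 0)\{b} + c.X | -c-> n0
Run σ = ⟨a⟩ on P: start {m0}
  step 1 (a): {m1}
  P completes σ.
Run σ = ⟨a⟩ on Q: start {n0}
  step 1 (a): ∅ (Q stuck)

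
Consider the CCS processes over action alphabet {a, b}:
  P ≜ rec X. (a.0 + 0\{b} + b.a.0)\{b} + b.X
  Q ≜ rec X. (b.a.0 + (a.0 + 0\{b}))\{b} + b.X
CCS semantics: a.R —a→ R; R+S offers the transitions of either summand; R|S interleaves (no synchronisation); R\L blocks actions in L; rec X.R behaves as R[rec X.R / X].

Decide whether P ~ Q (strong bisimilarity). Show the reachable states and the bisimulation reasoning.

P ~ Q

P's transition system — 2 states:
  p0 = rec X. (a.0 + 0\{b} + b.a.0)\{b} + b.X has moves ··a··> p1, ··b··> p0
  p1 = 0\{b} has moves deadlocked
Q's transition system — 2 states:
  q0 = rec X. (b.a.0 + (a.0 + 0\{b}))\{b} + b.X has moves ··a··> q1, ··b··> q0
  q1 = 0\{b} has moves deadlocked
Coarsest stable partition (strong bisimilarity classes):
  B0 = {p0, q0}
  B1 = {p1, q1}
p0 ∈ B0, q0 ∈ B0 → same block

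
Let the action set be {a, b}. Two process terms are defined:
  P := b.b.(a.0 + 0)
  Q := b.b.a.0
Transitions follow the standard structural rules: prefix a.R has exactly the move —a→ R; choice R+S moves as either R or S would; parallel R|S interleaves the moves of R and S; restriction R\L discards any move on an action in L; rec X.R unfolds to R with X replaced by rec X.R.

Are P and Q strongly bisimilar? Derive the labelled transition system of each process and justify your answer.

P's transition system — 4 states:
  u0 = b.b.(a.0 + 0) | -b-> u1
  u1 = b.(a.0 + 0) | -b-> u2
  u2 = a.0 + 0 | -a-> u3
  u3 = 0 | ∅
Q's transition system — 4 states:
  v0 = b.b.a.0 | -b-> v1
  v1 = b.a.0 | -b-> v2
  v2 = a.0 | -a-> v3
  v3 = 0 | ∅
Partition-refinement fixed point:
  B0 = {u0, v0}
  B1 = {u1, v1}
  B2 = {u2, v2}
  B3 = {u3, v3}
u0 ∈ B0, v0 ∈ B0 → same block

YES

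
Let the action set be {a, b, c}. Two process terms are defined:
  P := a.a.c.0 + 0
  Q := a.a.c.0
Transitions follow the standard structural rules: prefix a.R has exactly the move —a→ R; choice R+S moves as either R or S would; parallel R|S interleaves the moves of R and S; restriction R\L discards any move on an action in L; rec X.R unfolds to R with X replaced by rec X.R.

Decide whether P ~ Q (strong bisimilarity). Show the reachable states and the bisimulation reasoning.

P's transition system — 4 states:
  m0 = a.a.c.0 + 0 has moves --a--▸ m1
  m1 = a.c.0 has moves --a--▸ m2
  m2 = c.0 has moves --c--▸ m3
  m3 = 0 has moves ·
Q's transition system — 4 states:
  n0 = a.a.c.0 has moves --a--▸ n1
  n1 = a.c.0 has moves --a--▸ n2
  n2 = c.0 has moves --c--▸ n3
  n3 = 0 has moves ·
Coarsest stable partition (strong bisimilarity classes):
  B0 = {m0, n0}
  B1 = {m1, n1}
  B2 = {m2, n2}
  B3 = {m3, n3}
m0 ∈ B0, n0 ∈ B0 → same block

bisimilar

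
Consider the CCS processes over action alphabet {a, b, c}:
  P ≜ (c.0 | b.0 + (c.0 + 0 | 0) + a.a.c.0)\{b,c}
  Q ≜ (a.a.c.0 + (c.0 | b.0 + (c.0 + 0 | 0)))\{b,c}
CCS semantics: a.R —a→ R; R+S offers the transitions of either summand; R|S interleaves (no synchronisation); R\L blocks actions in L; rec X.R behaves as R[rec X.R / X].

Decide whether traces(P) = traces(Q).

Reachable graph of P (3 states):
  u0 = (c.0 | b.0 + (c.0 + 0 | 0) + a.a.c.0)\{b,c} | ··a··> u1
  u1 = (a.c.0)\{b,c} | ··a··> u2
  u2 = (c.0)\{b,c} | ∅
Reachable graph of Q (3 states):
  v0 = (a.a.c.0 + (c.0 | b.0 + (c.0 + 0 | 0)))\{b,c} | ··a··> v1
  v1 = (a.c.0)\{b,c} | ··a··> v2
  v2 = (c.0)\{b,c} | ∅
Bisimilarity quotient blocks:
  B0 = {u0, v0}
  B1 = {u1, v1}
  B2 = {u2, v2}
u0 ∈ B0, v0 ∈ B0 → same block
Bisimilar ⇒ trace-equivalent.

YES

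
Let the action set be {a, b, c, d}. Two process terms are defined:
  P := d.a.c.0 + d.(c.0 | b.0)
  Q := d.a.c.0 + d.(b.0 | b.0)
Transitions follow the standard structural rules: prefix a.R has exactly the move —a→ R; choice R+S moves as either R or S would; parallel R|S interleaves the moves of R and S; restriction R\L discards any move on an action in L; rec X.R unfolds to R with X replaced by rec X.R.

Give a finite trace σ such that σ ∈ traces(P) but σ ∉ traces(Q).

dc

LTS(P): 8 reachable states
  u0 = d.a.c.0 + d.(c.0 | b.0) | —d→ u1, —d→ u2
  u1 = a.c.0 | —a→ u3
  u2 = c.0 | b.0 | —b→ u4, —c→ u5
  u3 = c.0 | —c→ u6
  u4 = c.0 | 0 | —c→ u7
  u5 = 0 | b.0 | —b→ u7
  u6 = 0 | ·
  u7 = 0 | 0 | ·
LTS(Q): 8 reachable states
  v0 = d.a.c.0 + d.(b.0 | b.0) | —d→ v1, —d→ v2
  v1 = a.c.0 | —a→ v3
  v2 = b.0 | b.0 | —b→ v4, —b→ v5
  v3 = c.0 | —c→ v6
  v4 = 0 | b.0 | —b→ v7
  v5 = b.0 | 0 | —b→ v7
  v6 = 0 | ·
  v7 = 0 | 0 | ·
Run σ = ⟨dc⟩ on P: start {u0}
  [1] d ⇒ {u1, u2}
  [2] c ⇒ {u5}
  ✓ P
Run σ = ⟨dc⟩ on Q: start {v0}
  [1] d ⇒ {v1, v2}
  [2] c ⇒ ∅ (Q stuck)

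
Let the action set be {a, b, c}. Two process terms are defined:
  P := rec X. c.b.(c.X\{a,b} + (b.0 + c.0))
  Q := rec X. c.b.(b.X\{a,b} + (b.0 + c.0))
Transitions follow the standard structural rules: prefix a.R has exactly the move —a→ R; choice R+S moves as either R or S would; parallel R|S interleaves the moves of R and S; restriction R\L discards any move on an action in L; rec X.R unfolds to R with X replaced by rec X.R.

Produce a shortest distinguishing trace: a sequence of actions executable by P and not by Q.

cbcc

P's transition system — 6 states:
  p0 = rec X. c.b.(c.X\{a,b} + (b.0 + c.0)) ⊢ --c--▸ p1
  p1 = b.(c.(rec X. c.b.(c.X\{a,b} + (b.0 + c.0)))\{a,b} + (b.0 + c.0)) ⊢ --b--▸ p2
  p2 = c.(rec X. c.b.(c.X\{a,b} + (b.0 + c.0)))\{a,b} + (b.0 + c.0) ⊢ --b--▸ p3, --c--▸ p3, --c--▸ p4
  p3 = 0 ⊢ (no moves)
  p4 = (rec X. c.b.(c.X\{a,b} + (b.0 + c.0)))\{a,b} ⊢ --c--▸ p5
  p5 = (b.(c.(rec X. c.b.(c.X\{a,b} + (b.0 + c.0)))\{a,b} + (b.0 + c.0)))\{a,b} ⊢ (no moves)
Q's transition system — 6 states:
  q0 = rec X. c.b.(b.X\{a,b} + (b.0 + c.0)) ⊢ --c--▸ q1
  q1 = b.(b.(rec X. c.b.(b.X\{a,b} + (b.0 + c.0)))\{a,b} + (b.0 + c.0)) ⊢ --b--▸ q2
  q2 = b.(rec X. c.b.(b.X\{a,b} + (b.0 + c.0)))\{a,b} + (b.0 + c.0) ⊢ --b--▸ q3, --b--▸ q4, --c--▸ q4
  q3 = (rec X. c.b.(b.X\{a,b} + (b.0 + c.0)))\{a,b} ⊢ --c--▸ q5
  q4 = 0 ⊢ (no moves)
  q5 = (b.(b.(rec X. c.b.(b.X\{a,b} + (b.0 + c.0)))\{a,b} + (b.0 + c.0)))\{a,b} ⊢ (no moves)
Run σ = ⟨cbcc⟩ on P: start {p0}
  step 1 (c): {p1}
  step 2 (b): {p2}
  step 3 (c): {p3, p4}
  step 4 (c): {p5}
  ✓ P
Run σ = ⟨cbcc⟩ on Q: start {q0}
  step 1 (c): {q1}
  step 2 (b): {q2}
  step 3 (c): {q4}
  step 4 (c): ∅ (Q stuck)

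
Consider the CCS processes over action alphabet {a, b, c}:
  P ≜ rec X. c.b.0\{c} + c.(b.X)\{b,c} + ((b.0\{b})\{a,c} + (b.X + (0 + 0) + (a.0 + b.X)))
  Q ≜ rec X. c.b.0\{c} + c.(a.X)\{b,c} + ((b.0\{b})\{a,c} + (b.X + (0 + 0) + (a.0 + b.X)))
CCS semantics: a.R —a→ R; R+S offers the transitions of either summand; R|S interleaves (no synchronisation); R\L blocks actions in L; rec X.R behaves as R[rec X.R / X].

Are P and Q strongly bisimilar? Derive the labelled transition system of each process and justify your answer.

NO

Reachable graph of P (6 states):
  s0 = rec X. c.b.0\{c} + c.(b.X)\{b,c} + ((b.0\{b})\{a,c} + (b.X + (0 + 0) + (a.0 + b.X))) :: —a→ s1, —b→ s0, —b→ s2, —c→ s3, —c→ s4
  s1 = 0 :: stopped
  s2 = 0\{b}\{a,c} :: stopped
  s3 = (b.(rec X. c.b.0\{c} + c.(b.X)\{b,c} + ((b.0\{b})\{a,c} + (b.X + (0 + 0) + (a.0 + b.X)))))\{b,c} :: stopped
  s4 = b.0\{c} :: —b→ s5
  s5 = 0\{c} :: stopped
Reachable graph of Q (8 states):
  t0 = rec X. c.b.0\{c} + c.(a.X)\{b,c} + ((b.0\{b})\{a,c} + (b.X + (0 + 0) + (a.0 + b.X))) :: —a→ t1, —b→ t0, —b→ t2, —c→ t3, —c→ t4
  t1 = 0 :: stopped
  t2 = 0\{b}\{a,c} :: stopped
  t3 = (a.(rec X. c.b.0\{c} + c.(a.X)\{b,c} + ((b.0\{b})\{a,c} + (b.X + (0 + 0) + (a.0 + b.X)))))\{b,c} :: —a→ t5
  t4 = b.0\{c} :: —b→ t6
  t5 = (rec X. c.b.0\{c} + c.(a.X)\{b,c} + ((b.0\{b})\{a,c} + (b.X + (0 + 0) + (a.0 + b.X))))\{b,c} :: —a→ t7
  t6 = 0\{c} :: stopped
  t7 = 0\{b,c} :: stopped
Coarsest stable partition (strong bisimilarity classes):
  B0 = {s0}
  B1 = {s1, s2, s3, s5, t1, t2, t6, t7}
  B2 = {s4, t4}
  B3 = {t0}
  B4 = {t3}
  B5 = {t5}
s0 ∈ B0, t0 ∈ B3 → different blocks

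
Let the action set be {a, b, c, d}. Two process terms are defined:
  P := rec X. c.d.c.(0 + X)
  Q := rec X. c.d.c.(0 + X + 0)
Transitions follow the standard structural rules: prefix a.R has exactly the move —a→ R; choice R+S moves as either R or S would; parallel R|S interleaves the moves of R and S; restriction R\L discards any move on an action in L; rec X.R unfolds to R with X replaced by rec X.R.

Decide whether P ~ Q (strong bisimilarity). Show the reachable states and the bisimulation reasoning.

LTS(P): 4 reachable states
  s0 = rec X. c.d.c.(0 + X) :: ··c··> s1
  s1 = d.c.(0 + (rec X. c.d.c.(0 + X))) :: ··d··> s2
  s2 = c.(0 + (rec X. c.d.c.(0 + X))) :: ··c··> s3
  s3 = 0 + (rec X. c.d.c.(0 + X)) :: ··c··> s1
LTS(Q): 4 reachable states
  t0 = rec X. c.d.c.(0 + X + 0) :: ··c··> t1
  t1 = d.c.(0 + (rec X. c.d.c.(0 + X + 0)) + 0) :: ··d··> t2
  t2 = c.(0 + (rec X. c.d.c.(0 + X + 0)) + 0) :: ··c··> t3
  t3 = 0 + (rec X. c.d.c.(0 + X + 0)) + 0 :: ··c··> t1
Bisimilarity quotient blocks:
  B0 = {s0, s3, t0, t3}
  B1 = {s1, t1}
  B2 = {s2, t2}
s0 ∈ B0, t0 ∈ B0 → same block

YES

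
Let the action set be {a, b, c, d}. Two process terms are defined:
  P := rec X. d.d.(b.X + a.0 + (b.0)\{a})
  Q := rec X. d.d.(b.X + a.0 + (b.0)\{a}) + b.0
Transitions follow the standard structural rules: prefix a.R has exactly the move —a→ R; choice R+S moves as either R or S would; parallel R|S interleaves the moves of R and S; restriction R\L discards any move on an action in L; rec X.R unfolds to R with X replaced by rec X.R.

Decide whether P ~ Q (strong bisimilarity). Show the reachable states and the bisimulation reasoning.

NO

LTS(P): 5 reachable states
  p0 = rec X. d.d.(b.X + a.0 + (b.0)\{a}) :: ··d··> p1
  p1 = d.(b.(rec X. d.d.(b.X + a.0 + (b.0)\{a})) + a.0 + (b.0)\{a}) :: ··d··> p2
  p2 = b.(rec X. d.d.(b.X + a.0 + (b.0)\{a})) + a.0 + (b.0)\{a} :: ··a··> p3, ··b··> p0, ··b··> p4
  p3 = 0 :: ·
  p4 = 0\{a} :: ·
LTS(Q): 5 reachable states
  q0 = rec X. d.d.(b.X + a.0 + (b.0)\{a}) + b.0 :: ··b··> q1, ··d··> q2
  q1 = 0 :: ·
  q2 = d.(b.(rec X. d.d.(b.X + a.0 + (b.0)\{a}) + b.0) + a.0 + (b.0)\{a}) :: ··d··> q3
  q3 = b.(rec X. d.d.(b.X + a.0 + (b.0)\{a}) + b.0) + a.0 + (b.0)\{a} :: ··a··> q1, ··b··> q0, ··b··> q4
  q4 = 0\{a} :: ·
Bisimilarity quotient blocks:
  B0 = {p0}
  B1 = {p1}
  B2 = {p2}
  B3 = {p3, p4, q1, q4}
  B4 = {q0}
  B5 = {q2}
  B6 = {q3}
p0 ∈ B0, q0 ∈ B4 → different blocks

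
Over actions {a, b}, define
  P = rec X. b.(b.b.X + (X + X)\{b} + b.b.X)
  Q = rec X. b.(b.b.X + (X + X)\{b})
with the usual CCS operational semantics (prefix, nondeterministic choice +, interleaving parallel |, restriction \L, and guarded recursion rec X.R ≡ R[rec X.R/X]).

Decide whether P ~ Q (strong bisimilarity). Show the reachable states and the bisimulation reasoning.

YES

LTS(P): 3 reachable states
  m0 = rec X. b.(b.b.X + (X + X)\{b} + b.b.X) has moves --b--▸ m1
  m1 = b.b.(rec X. b.(b.b.X + (X + X)\{b} + b.b.X)) + ((rec X. b.(b.b.X + (X + X)\{b} + b.b.X)) + (rec X. b.(b.b.X + (X + X)\{b} + b.b.X)))\{b} + b.b.(rec X. b.(b.b.X + (X + X)\{b} + b.b.X)) has moves --b--▸ m2
  m2 = b.(rec X. b.(b.b.X + (X + X)\{b} + b.b.X)) has moves --b--▸ m0
LTS(Q): 3 reachable states
  n0 = rec X. b.(b.b.X + (X + X)\{b}) has moves --b--▸ n1
  n1 = b.b.(rec X. b.(b.b.X + (X + X)\{b})) + ((rec X. b.(b.b.X + (X + X)\{b})) + (rec X. b.(b.b.X + (X + X)\{b})))\{b} has moves --b--▸ n2
  n2 = b.(rec X. b.(b.b.X + (X + X)\{b})) has moves --b--▸ n0
Coarsest stable partition (strong bisimilarity classes):
  B0 = {m0, m1, m2, n0, n1, n2}
m0 ∈ B0, n0 ∈ B0 → same block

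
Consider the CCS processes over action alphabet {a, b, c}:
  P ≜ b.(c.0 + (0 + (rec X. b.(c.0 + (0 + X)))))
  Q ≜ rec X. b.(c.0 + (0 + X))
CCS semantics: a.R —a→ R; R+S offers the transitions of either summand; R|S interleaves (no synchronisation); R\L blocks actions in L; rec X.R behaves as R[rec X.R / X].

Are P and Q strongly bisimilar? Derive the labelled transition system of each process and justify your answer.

LTS(P): 3 reachable states
  s0 = b.(c.0 + (0 + (rec X. b.(c.0 + (0 + X))))) has moves ··b··> s1
  s1 = c.0 + (0 + (rec X. b.(c.0 + (0 + X)))) has moves ··b··> s1, ··c··> s2
  s2 = 0 has moves ∅
LTS(Q): 3 reachable states
  t0 = rec X. b.(c.0 + (0 + X)) has moves ··b··> t1
  t1 = c.0 + (0 + (rec X. b.(c.0 + (0 + X)))) has moves ··b··> t1, ··c··> t2
  t2 = 0 has moves ∅
Coarsest stable partition (strong bisimilarity classes):
  B0 = {s0, t0}
  B1 = {s1, t1}
  B2 = {s2, t2}
s0 ∈ B0, t0 ∈ B0 → same block

bisimilar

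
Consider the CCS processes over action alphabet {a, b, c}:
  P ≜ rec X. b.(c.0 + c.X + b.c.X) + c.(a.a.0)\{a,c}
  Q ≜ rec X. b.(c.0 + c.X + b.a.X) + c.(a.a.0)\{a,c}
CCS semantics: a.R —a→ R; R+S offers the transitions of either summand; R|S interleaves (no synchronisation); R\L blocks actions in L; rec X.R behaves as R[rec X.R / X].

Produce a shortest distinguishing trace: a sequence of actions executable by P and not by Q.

Reachable graph of P (5 states):
  p0 = rec X. b.(c.0 + c.X + b.c.X) + c.(a.a.0)\{a,c} ⊢ =b=> p1, =c=> p2
  p1 = c.0 + c.(rec X. b.(c.0 + c.X + b.c.X) + c.(a.a.0)\{a,c}) + b.c.(rec X. b.(c.0 + c.X + b.c.X) + c.(a.a.0)\{a,c}) ⊢ =b=> p3, =c=> p0, =c=> p4
  p2 = (a.a.0)\{a,c} ⊢ deadlocked
  p3 = c.(rec X. b.(c.0 + c.X + b.c.X) + c.(a.a.0)\{a,c}) ⊢ =c=> p0
  p4 = 0 ⊢ deadlocked
Reachable graph of Q (5 states):
  q0 = rec X. b.(c.0 + c.X + b.a.X) + c.(a.a.0)\{a,c} ⊢ =b=> q1, =c=> q2
  q1 = c.0 + c.(rec X. b.(c.0 + c.X + b.a.X) + c.(a.a.0)\{a,c}) + b.a.(rec X. b.(c.0 + c.X + b.a.X) + c.(a.a.0)\{a,c}) ⊢ =b=> q3, =c=> q0, =c=> q4
  q2 = (a.a.0)\{a,c} ⊢ deadlocked
  q3 = a.(rec X. b.(c.0 + c.X + b.a.X) + c.(a.a.0)\{a,c}) ⊢ =a=> q0
  q4 = 0 ⊢ deadlocked
Executing bbc from P (initial set {p0}):
  step 1 (b): {p1}
  step 2 (b): {p3}
  step 3 (c): {p0}
  — P admits the full trace.
Executing bbc from Q (initial set {q0}):
  step 1 (b): {q1}
  step 2 (b): {q3}
  step 3 (c): no successor for Q

bbc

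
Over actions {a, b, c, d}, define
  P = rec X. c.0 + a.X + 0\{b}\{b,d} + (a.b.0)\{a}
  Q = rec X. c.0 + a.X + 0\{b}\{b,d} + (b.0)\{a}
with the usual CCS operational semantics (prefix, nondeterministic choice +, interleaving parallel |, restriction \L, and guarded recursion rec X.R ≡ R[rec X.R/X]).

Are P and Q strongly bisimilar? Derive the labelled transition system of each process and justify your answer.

not bisimilar

LTS(P): 2 reachable states
  m0 = rec X. c.0 + a.X + 0\{b}\{b,d} + (a.b.0)\{a} ⊢ -a-> m0, -c-> m1
  m1 = 0 ⊢ (no moves)
LTS(Q): 3 reachable states
  n0 = rec X. c.0 + a.X + 0\{b}\{b,d} + (b.0)\{a} ⊢ -a-> n0, -b-> n1, -c-> n2
  n1 = 0\{a} ⊢ (no moves)
  n2 = 0 ⊢ (no moves)
Partition-refinement fixed point:
  B0 = {m0}
  B1 = {m1, n1, n2}
  B2 = {n0}
m0 ∈ B0, n0 ∈ B2 → different blocks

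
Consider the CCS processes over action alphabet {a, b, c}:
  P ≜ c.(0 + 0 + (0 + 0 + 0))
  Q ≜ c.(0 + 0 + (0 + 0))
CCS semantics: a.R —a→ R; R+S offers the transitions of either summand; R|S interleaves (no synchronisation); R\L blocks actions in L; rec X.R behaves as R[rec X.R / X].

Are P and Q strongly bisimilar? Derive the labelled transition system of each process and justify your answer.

P ~ Q

Reachable graph of P (2 states):
  u0 = c.(0 + 0 + (0 + 0 + 0)) ⊢ =c=> u1
  u1 = 0 + 0 + (0 + 0 + 0) ⊢ (no moves)
Reachable graph of Q (2 states):
  v0 = c.(0 + 0 + (0 + 0)) ⊢ =c=> v1
  v1 = 0 + 0 + (0 + 0) ⊢ (no moves)
Bisimilarity quotient blocks:
  B0 = {u0, v0}
  B1 = {u1, v1}
u0 ∈ B0, v0 ∈ B0 → same block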